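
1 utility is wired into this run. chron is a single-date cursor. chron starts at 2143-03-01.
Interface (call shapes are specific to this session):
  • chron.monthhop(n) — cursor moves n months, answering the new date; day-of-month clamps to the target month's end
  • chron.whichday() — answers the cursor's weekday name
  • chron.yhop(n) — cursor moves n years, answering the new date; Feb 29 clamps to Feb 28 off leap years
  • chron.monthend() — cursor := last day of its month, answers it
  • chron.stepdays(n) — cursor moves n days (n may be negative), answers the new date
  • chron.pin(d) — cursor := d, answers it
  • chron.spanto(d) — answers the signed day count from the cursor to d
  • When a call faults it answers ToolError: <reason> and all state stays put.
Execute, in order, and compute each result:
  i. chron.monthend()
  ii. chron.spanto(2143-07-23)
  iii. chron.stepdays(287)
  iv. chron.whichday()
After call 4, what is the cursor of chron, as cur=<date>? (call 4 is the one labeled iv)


I invoke chron.monthend, giving 2143-03-31.
Now I run chron.spanto(2143-07-23), → 114.
I call chron.stepdays(287), yielding 2144-01-12.
I invoke chron.whichday(), and observe Sunday.

Answer: cur=2144-01-12


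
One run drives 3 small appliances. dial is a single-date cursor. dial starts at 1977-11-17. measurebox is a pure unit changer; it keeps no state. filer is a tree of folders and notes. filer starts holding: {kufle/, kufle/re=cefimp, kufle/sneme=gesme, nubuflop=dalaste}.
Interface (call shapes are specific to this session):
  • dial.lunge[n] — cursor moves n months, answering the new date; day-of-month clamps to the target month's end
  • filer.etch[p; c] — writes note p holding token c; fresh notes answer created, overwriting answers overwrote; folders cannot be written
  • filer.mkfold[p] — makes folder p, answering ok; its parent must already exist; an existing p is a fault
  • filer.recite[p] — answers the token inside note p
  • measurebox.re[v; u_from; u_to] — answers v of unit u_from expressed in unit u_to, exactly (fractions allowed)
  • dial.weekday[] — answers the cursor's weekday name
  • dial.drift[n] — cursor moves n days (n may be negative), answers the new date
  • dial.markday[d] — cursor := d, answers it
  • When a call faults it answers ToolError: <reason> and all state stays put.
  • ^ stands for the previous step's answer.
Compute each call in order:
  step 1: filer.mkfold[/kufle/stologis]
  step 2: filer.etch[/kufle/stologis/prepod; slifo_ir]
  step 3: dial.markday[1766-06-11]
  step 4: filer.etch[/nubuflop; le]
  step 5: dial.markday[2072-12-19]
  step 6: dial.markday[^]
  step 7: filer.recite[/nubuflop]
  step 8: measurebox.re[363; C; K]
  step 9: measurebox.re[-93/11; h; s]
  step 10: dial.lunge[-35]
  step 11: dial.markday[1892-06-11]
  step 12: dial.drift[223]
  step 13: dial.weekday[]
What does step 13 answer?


Answer: Friday

Derivation:
Now I run filer.mkfold(/kufle/stologis), and see ok.
I use filer.etch(/kufle/stologis/prepod, slifo_ir), → created.
Next I call dial.markday(1766-06-11), and get 1766-06-11.
Now I run filer.etch(/nubuflop, le), and get overwrote.
I call dial.markday(2072-12-19), — result: 2072-12-19.
Calling dial.markday(^), yielding 2072-12-19.
I use filer.recite(/nubuflop), and get le.
Invoking measurebox.re(363, C, K), giving 12723/20.
Now I run measurebox.re(-93/11, h, s), giving -334800/11.
Then dial.lunge(-35): 2070-01-19.
Using dial.markday(1892-06-11): 1892-06-11.
Now I run dial.drift(223), → 1893-01-20.
I try dial.weekday, → Friday.


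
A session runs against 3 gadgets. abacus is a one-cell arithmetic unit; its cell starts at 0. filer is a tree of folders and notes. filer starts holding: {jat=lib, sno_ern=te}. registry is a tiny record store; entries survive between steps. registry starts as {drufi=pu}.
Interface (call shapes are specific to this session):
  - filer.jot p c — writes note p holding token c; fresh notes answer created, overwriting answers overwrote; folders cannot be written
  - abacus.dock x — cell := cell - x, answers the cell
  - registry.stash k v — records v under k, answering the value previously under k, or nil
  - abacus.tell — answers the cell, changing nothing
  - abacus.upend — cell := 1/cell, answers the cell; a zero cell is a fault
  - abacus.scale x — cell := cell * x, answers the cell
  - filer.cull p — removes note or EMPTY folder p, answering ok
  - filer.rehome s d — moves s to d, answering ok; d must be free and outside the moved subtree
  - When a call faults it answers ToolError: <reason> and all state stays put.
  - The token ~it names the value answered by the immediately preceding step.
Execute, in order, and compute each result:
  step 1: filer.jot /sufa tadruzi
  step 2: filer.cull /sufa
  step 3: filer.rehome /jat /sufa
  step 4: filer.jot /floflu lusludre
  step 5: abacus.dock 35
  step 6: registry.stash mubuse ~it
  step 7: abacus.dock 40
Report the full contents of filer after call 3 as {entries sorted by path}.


>> filer.jot(p→/sufa, c→tadruzi)
<< created
>> filer.cull(p→/sufa)
<< ok
>> filer.rehome(s→/jat, d→/sufa)
<< ok
>> filer.jot(p→/floflu, c→lusludre)
<< created
>> abacus.dock(x→35)
<< -35
>> registry.stash(k→mubuse, v→~it)
<< nil
>> abacus.dock(x→40)
<< -75

Answer: {sno_ern=te, sufa=lib}


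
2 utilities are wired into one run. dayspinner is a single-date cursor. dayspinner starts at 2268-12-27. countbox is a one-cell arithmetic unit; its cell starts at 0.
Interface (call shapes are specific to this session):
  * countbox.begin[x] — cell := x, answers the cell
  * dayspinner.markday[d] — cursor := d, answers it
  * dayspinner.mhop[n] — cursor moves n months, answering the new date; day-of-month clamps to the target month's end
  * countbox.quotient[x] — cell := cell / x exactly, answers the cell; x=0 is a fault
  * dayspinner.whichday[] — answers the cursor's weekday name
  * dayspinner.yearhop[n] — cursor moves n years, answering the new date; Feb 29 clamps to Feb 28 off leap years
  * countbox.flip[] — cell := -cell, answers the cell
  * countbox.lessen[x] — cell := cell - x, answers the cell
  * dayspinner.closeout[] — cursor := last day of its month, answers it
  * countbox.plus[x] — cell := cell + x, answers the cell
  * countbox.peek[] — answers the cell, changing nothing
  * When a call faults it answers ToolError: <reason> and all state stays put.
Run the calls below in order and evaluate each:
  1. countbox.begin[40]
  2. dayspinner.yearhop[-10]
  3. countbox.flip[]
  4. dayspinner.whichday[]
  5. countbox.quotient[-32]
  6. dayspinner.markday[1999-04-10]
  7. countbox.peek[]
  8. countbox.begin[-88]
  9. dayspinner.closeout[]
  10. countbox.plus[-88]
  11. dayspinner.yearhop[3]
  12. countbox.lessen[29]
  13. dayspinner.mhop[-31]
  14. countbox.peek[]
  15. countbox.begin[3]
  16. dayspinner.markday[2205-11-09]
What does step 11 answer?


$ countbox.begin 40
  40
$ dayspinner.yearhop -10
  2258-12-27
$ countbox.flip
  -40
$ dayspinner.whichday
  Monday
$ countbox.quotient -32
  5/4
$ dayspinner.markday 1999-04-10
  1999-04-10
$ countbox.peek
  5/4
$ countbox.begin -88
  -88
$ dayspinner.closeout
  1999-04-30
$ countbox.plus -88
  -176
$ dayspinner.yearhop 3
  2002-04-30
$ countbox.lessen 29
  -205
$ dayspinner.mhop -31
  1999-09-30
$ countbox.peek
  -205
$ countbox.begin 3
  3
$ dayspinner.markday 2205-11-09
  2205-11-09

Answer: 2002-04-30


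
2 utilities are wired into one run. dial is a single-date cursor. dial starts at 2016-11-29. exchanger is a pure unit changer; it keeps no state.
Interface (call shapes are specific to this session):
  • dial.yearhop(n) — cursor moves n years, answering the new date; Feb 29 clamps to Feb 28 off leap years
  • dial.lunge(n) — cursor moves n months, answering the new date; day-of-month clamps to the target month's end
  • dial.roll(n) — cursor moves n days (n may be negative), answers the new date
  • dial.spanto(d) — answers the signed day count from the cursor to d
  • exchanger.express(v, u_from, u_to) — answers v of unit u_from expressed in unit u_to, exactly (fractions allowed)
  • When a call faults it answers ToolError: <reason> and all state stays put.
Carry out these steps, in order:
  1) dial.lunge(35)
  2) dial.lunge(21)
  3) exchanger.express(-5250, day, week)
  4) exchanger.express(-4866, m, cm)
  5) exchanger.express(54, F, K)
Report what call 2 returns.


Answer: 2021-07-29

Derivation:
Act: dial.lunge[n=35]
Obs: 2019-10-29
Act: dial.lunge[n=21]
Obs: 2021-07-29
Act: exchanger.express[v=-5250; u_from=day; u_to=week]
Obs: -750
Act: exchanger.express[v=-4866; u_from=m; u_to=cm]
Obs: -486600
Act: exchanger.express[v=54; u_from=F; u_to=K]
Obs: 51367/180


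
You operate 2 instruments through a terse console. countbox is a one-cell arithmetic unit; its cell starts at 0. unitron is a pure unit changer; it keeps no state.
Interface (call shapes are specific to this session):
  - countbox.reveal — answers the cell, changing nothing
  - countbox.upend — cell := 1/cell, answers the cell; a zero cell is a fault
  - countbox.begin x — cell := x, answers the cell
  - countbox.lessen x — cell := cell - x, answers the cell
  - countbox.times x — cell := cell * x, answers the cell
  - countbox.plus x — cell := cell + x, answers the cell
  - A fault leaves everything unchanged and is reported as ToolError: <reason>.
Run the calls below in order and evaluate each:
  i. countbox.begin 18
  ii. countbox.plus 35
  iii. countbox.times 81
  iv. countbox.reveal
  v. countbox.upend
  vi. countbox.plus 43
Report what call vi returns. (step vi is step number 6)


Answer: 184600/4293

Derivation:
CALL countbox.begin[x=18]
RET  18
CALL countbox.plus[x=35]
RET  53
CALL countbox.times[x=81]
RET  4293
CALL countbox.reveal[]
RET  4293
CALL countbox.upend[]
RET  1/4293
CALL countbox.plus[x=43]
RET  184600/4293


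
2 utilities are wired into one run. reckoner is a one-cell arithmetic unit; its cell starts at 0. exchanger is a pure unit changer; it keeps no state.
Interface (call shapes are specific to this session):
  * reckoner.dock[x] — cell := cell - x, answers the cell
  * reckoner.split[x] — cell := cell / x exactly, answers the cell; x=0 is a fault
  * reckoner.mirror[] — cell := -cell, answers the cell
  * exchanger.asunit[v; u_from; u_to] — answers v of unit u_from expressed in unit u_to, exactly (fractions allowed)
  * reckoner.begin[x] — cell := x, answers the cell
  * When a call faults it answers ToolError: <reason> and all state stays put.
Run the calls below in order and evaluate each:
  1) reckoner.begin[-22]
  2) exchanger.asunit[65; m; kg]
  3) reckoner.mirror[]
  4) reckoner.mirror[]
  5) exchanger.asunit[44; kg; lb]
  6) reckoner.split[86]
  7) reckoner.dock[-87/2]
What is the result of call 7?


Answer: 3719/86

Derivation:
Step: reckoner.begin[x=-22]
Result: -22
Step: exchanger.asunit[v=65; u_from=m; u_to=kg]
Result: ToolError: incompatible units
Step: reckoner.mirror[]
Result: 22
Step: reckoner.mirror[]
Result: -22
Step: exchanger.asunit[v=44; u_from=kg; u_to=lb]
Result: 400000000/4123567
Step: reckoner.split[x=86]
Result: -11/43
Step: reckoner.dock[x=-87/2]
Result: 3719/86


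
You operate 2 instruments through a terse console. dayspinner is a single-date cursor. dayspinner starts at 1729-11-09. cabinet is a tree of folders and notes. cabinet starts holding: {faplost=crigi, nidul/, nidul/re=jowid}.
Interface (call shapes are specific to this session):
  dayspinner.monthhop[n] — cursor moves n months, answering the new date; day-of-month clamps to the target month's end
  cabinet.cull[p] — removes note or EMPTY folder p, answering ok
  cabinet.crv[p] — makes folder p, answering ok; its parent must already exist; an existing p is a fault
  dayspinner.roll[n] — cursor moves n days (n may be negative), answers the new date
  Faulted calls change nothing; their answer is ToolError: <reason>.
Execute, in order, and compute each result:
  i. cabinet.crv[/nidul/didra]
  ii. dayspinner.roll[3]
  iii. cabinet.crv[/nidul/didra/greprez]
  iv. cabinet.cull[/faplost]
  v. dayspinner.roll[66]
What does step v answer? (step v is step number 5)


Answer: 1730-01-17

Derivation:
~$ crv p=/nidul/didra
:: ok
~$ roll n=3
:: 1729-11-12
~$ crv p=/nidul/didra/greprez
:: ok
~$ cull p=/faplost
:: ok
~$ roll n=66
:: 1730-01-17


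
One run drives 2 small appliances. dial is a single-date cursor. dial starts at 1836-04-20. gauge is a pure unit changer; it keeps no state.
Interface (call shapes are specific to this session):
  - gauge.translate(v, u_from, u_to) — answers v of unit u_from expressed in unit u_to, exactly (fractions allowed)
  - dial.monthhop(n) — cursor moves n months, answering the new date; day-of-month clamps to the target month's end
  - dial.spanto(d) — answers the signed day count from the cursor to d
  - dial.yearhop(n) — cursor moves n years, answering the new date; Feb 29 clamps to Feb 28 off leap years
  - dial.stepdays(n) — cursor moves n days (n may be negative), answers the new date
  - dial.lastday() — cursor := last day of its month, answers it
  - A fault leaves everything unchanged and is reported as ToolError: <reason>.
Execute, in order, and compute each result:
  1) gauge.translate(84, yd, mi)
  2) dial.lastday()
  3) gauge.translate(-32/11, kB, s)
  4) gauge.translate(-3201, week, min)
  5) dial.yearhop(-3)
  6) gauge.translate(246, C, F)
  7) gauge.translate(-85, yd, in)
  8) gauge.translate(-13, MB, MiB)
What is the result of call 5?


Answer: 1833-04-30

Derivation:
[in] gauge.translate v='84' u_from='yd' u_to='mi'
:: 21/440
[in] dial.lastday
:: 1836-04-30
[in] gauge.translate v='-32/11' u_from='kB' u_to='s'
:: ToolError: incompatible units
[in] gauge.translate v='-3201' u_from='week' u_to='min'
:: -32266080
[in] dial.yearhop n='-3'
:: 1833-04-30
[in] gauge.translate v='246' u_from='C' u_to='F'
:: 2374/5
[in] gauge.translate v='-85' u_from='yd' u_to='in'
:: -3060
[in] gauge.translate v='-13' u_from='MB' u_to='MiB'
:: -203125/16384


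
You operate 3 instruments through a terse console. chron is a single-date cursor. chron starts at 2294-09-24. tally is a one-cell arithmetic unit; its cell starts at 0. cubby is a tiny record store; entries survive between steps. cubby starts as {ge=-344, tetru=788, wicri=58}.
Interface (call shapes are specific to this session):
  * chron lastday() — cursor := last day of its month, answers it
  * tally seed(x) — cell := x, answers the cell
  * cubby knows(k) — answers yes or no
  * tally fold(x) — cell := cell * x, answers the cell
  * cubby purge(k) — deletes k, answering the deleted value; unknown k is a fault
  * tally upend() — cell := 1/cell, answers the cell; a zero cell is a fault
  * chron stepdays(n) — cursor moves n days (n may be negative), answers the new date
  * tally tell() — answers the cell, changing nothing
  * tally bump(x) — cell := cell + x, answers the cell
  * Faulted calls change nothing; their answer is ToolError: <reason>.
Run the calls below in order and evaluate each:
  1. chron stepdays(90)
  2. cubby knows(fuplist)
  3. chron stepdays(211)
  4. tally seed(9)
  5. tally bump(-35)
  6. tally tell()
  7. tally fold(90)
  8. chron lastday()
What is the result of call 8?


Answer: 2295-07-31

Derivation:
$ chron stepdays 90
[out] 2294-12-23
$ cubby knows fuplist
[out] no
$ chron stepdays 211
[out] 2295-07-22
$ tally seed 9
[out] 9
$ tally bump -35
[out] -26
$ tally tell
[out] -26
$ tally fold 90
[out] -2340
$ chron lastday
[out] 2295-07-31


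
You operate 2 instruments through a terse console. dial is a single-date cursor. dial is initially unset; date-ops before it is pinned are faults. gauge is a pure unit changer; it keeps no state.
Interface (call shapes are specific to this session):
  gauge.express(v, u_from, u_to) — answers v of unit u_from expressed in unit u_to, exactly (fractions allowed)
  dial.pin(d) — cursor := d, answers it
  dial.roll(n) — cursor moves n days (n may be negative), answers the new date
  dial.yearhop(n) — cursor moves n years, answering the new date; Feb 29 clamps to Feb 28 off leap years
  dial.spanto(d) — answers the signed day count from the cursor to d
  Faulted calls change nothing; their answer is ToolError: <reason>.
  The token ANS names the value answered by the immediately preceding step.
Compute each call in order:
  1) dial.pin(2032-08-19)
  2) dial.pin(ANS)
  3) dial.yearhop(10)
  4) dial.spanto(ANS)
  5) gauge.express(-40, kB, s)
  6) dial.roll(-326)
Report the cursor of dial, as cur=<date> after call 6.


Answer: cur=2041-09-27

Derivation:
I run pin on d→2032-08-19, giving 2032-08-19.
Then pin on d→ANS: 2032-08-19.
I invoke yearhop on n→10, — result: 2042-08-19.
I invoke spanto on d→ANS, which returns 0.
I run express on v→-40, u_from→kB, u_to→s: ToolError: incompatible units.
I try roll on n→-326, — result: 2041-09-27.


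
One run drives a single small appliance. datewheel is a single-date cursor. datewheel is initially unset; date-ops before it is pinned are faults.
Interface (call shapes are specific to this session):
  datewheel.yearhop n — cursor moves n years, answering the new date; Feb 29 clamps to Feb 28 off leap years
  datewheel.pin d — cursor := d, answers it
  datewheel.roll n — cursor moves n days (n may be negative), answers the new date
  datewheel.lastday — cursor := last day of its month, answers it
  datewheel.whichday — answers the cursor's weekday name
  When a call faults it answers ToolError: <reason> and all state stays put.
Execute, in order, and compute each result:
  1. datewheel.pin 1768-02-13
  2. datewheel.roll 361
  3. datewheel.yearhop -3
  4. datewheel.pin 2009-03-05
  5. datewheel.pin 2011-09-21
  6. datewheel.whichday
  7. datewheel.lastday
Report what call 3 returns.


! 1. pin(d='1768-02-13') == 1768-02-13
! 2. roll(n='361') == 1769-02-08
! 3. yearhop(n='-3') == 1766-02-08
! 4. pin(d='2009-03-05') == 2009-03-05
! 5. pin(d='2011-09-21') == 2011-09-21
! 6. whichday() == Wednesday
! 7. lastday() == 2011-09-30

Answer: 1766-02-08


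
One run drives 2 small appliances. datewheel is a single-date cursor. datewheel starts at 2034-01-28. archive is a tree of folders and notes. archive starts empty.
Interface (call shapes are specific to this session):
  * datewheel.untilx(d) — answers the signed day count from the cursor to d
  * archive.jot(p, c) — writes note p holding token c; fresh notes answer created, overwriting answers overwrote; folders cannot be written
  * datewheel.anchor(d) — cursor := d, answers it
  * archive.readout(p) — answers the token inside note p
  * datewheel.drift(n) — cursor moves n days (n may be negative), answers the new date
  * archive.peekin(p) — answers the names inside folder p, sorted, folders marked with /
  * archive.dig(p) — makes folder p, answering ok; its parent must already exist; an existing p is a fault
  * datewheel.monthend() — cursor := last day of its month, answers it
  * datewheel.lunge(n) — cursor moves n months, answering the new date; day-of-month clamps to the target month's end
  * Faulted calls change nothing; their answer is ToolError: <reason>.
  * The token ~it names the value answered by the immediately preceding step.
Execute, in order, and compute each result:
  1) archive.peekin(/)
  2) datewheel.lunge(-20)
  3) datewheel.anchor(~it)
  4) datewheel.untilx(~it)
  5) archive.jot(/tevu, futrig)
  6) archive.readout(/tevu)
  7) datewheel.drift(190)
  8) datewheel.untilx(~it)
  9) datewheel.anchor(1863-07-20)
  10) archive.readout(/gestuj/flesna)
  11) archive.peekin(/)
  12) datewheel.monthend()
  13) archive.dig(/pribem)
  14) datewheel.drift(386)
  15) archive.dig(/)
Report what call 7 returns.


[in] peekin /
= []
[in] lunge -20
= 2032-05-28
[in] anchor ~it
= 2032-05-28
[in] untilx ~it
= 0
[in] jot /tevu futrig
= created
[in] readout /tevu
= futrig
[in] drift 190
= 2032-12-04
[in] untilx ~it
= 0
[in] anchor 1863-07-20
= 1863-07-20
[in] readout /gestuj/flesna
= ToolError: not found
[in] peekin /
= [tevu]
[in] monthend
= 1863-07-31
[in] dig /pribem
= ok
[in] drift 386
= 1864-08-20
[in] dig /
= ToolError: exists

Answer: 2032-12-04


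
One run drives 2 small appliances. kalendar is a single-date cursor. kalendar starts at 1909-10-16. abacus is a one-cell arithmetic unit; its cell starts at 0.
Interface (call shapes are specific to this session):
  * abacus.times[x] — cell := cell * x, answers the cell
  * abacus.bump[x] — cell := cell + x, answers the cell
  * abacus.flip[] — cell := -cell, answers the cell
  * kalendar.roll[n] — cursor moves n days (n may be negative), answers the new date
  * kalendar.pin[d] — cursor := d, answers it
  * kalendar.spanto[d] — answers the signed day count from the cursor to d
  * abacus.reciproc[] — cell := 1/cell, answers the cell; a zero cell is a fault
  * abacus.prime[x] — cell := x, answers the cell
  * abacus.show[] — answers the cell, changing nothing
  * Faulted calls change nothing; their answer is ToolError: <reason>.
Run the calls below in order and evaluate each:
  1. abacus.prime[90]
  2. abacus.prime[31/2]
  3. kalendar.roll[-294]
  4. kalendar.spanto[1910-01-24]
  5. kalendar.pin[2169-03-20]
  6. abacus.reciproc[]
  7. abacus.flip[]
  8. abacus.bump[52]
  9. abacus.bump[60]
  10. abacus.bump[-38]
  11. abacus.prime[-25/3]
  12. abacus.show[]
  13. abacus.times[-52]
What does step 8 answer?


Answer: 1610/31

Derivation:
→ abacus.prime(x→90)
← 90
→ abacus.prime(x→31/2)
← 31/2
→ kalendar.roll(n→-294)
← 1908-12-26
→ kalendar.spanto(d→1910-01-24)
← 394
→ kalendar.pin(d→2169-03-20)
← 2169-03-20
→ abacus.reciproc()
← 2/31
→ abacus.flip()
← -2/31
→ abacus.bump(x→52)
← 1610/31
→ abacus.bump(x→60)
← 3470/31
→ abacus.bump(x→-38)
← 2292/31
→ abacus.prime(x→-25/3)
← -25/3
→ abacus.show()
← -25/3
→ abacus.times(x→-52)
← 1300/3


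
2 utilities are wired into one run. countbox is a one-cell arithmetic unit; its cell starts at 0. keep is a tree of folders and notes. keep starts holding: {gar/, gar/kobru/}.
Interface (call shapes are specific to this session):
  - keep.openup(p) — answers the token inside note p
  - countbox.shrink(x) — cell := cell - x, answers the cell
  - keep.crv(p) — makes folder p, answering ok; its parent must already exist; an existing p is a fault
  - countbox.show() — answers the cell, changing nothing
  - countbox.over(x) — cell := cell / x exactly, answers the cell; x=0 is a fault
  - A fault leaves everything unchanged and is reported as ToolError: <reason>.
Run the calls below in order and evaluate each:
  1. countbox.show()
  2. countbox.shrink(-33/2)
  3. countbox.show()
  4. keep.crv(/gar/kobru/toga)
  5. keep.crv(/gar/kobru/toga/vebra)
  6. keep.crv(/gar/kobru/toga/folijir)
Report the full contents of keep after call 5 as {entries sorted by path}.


Answer: {gar/, gar/kobru/, gar/kobru/toga/, gar/kobru/toga/vebra/}

Derivation:
Step: countbox.show[]
Result: 0
Step: countbox.shrink[x='-33/2']
Result: 33/2
Step: countbox.show[]
Result: 33/2
Step: keep.crv[p='/gar/kobru/toga']
Result: ok
Step: keep.crv[p='/gar/kobru/toga/vebra']
Result: ok
Step: keep.crv[p='/gar/kobru/toga/folijir']
Result: ok


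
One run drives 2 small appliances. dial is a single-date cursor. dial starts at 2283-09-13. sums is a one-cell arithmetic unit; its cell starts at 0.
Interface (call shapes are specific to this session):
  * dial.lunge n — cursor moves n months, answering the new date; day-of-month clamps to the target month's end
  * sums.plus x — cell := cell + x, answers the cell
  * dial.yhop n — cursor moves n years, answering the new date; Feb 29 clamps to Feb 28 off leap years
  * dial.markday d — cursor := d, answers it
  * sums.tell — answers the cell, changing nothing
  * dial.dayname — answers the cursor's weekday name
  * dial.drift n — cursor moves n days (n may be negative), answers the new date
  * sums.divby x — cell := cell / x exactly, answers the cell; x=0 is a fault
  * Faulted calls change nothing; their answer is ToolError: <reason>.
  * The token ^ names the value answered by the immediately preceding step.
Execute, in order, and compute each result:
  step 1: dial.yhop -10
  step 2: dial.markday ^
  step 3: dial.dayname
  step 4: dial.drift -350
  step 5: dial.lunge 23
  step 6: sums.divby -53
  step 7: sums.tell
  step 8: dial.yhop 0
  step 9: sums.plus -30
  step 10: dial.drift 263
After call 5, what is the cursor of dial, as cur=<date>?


Answer: cur=2274-08-28

Derivation:
>> dial.yhop(-10)
<< 2273-09-13
>> dial.markday(^)
<< 2273-09-13
>> dial.dayname()
<< Saturday
>> dial.drift(-350)
<< 2272-09-28
>> dial.lunge(23)
<< 2274-08-28
>> sums.divby(-53)
<< 0
>> sums.tell()
<< 0
>> dial.yhop(0)
<< 2274-08-28
>> sums.plus(-30)
<< -30
>> dial.drift(263)
<< 2275-05-18


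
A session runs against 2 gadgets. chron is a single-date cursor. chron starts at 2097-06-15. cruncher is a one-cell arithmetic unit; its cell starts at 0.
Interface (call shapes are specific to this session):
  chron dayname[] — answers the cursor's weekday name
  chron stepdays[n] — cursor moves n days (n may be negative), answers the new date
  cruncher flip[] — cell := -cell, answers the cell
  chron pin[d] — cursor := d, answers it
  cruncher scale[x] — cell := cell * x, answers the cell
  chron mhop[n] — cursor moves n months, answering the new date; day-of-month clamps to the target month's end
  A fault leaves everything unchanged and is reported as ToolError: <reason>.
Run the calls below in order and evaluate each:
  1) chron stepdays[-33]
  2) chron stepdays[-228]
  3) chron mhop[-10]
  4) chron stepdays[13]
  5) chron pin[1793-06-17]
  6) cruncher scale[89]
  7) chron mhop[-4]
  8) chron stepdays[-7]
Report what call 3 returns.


Answer: 2095-11-27

Derivation:
Now I run chron stepdays(n→-33), — result: 2097-05-13.
I call chron stepdays(n→-228), which returns 2096-09-27.
I use chron mhop(n→-10): 2095-11-27.
Now I run chron stepdays(n→13), giving 2095-12-10.
Invoking chron pin(d→1793-06-17), and observe 1793-06-17.
Invoking cruncher scale(x→89), — result: 0.
Then chron mhop(n→-4), giving 1793-02-17.
Invoking chron stepdays(n→-7), — result: 1793-02-10.


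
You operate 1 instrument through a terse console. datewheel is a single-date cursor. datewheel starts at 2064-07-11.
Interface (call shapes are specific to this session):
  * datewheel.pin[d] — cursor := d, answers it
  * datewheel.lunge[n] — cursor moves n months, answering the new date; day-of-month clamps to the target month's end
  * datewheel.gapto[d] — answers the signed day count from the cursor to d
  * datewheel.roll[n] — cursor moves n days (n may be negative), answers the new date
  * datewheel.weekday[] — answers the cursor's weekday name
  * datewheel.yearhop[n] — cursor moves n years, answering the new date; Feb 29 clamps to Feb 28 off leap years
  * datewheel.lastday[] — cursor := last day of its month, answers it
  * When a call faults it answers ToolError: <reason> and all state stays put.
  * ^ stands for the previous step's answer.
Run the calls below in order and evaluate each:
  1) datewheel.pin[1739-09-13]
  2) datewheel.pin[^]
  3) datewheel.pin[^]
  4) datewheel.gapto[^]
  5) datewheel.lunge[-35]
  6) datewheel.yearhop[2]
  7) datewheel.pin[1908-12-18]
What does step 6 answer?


% datewheel.pin 1739-09-13
:: 1739-09-13
% datewheel.pin ^
:: 1739-09-13
% datewheel.pin ^
:: 1739-09-13
% datewheel.gapto ^
:: 0
% datewheel.lunge -35
:: 1736-10-13
% datewheel.yearhop 2
:: 1738-10-13
% datewheel.pin 1908-12-18
:: 1908-12-18

Answer: 1738-10-13


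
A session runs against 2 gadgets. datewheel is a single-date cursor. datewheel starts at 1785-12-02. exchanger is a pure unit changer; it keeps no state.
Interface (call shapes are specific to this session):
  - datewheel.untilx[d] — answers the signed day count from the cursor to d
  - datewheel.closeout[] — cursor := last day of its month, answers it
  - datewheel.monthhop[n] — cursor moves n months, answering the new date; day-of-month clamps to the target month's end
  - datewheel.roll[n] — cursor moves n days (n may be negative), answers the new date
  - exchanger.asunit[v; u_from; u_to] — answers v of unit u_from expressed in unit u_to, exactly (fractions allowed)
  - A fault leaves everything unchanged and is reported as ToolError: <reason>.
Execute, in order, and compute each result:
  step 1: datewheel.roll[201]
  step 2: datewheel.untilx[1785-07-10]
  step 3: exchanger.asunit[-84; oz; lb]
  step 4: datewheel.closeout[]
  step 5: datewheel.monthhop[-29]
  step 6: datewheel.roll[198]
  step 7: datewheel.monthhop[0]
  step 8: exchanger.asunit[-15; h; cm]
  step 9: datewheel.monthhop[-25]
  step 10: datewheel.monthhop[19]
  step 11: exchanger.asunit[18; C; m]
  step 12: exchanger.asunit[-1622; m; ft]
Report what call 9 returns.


Answer: 1782-07-15

Derivation:
Invoking datewheel.roll passing n→201, which returns 1786-06-21.
Next I call datewheel.untilx passing d→1785-07-10, which returns -346.
I run exchanger.asunit passing v→-84, u_from→oz, u_to→lb, — result: -21/4.
Now I run datewheel.closeout, → 1786-06-30.
I invoke datewheel.monthhop passing n→-29, giving 1784-01-30.
I try datewheel.roll passing n→198, and see 1784-08-15.
I run datewheel.monthhop passing n→0, and see 1784-08-15.
Now I run exchanger.asunit passing v→-15, u_from→h, u_to→cm, → ToolError: incompatible units.
I call datewheel.monthhop passing n→-25, and get 1782-07-15.
I invoke datewheel.monthhop passing n→19, and observe 1784-02-15.
I use exchanger.asunit passing v→18, u_from→C, u_to→m, → ToolError: incompatible units.
I run exchanger.asunit passing v→-1622, u_from→m, u_to→ft, which returns -2027500/381.


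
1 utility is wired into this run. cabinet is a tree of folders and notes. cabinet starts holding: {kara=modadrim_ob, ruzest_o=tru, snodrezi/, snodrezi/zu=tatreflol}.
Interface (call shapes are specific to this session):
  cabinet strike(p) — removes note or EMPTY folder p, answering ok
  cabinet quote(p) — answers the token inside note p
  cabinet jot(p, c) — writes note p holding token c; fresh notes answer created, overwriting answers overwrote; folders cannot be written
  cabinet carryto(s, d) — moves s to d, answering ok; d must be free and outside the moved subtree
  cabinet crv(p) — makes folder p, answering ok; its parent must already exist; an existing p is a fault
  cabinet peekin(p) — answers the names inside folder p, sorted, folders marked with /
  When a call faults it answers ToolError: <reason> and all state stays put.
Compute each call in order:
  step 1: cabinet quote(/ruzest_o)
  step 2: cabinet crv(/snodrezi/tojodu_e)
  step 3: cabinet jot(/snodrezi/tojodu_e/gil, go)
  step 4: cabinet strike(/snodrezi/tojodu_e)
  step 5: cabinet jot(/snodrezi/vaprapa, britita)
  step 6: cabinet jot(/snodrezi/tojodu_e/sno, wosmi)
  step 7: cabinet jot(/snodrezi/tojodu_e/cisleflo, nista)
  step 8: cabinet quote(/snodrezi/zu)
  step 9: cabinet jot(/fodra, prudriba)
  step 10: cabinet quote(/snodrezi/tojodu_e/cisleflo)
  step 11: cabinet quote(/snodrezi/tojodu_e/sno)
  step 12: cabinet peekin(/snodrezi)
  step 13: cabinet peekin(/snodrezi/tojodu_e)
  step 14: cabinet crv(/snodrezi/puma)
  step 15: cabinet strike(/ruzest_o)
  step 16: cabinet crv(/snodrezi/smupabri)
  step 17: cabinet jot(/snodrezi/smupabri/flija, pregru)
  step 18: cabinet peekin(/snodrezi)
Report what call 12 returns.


Answer: [tojodu_e/, vaprapa, zu]

Derivation:
# cabinet quote(/ruzest_o) -> tru
# cabinet crv(/snodrezi/tojodu_e) -> ok
# cabinet jot(/snodrezi/tojodu_e/gil, go) -> created
# cabinet strike(/snodrezi/tojodu_e) -> ToolError: not empty
# cabinet jot(/snodrezi/vaprapa, britita) -> created
# cabinet jot(/snodrezi/tojodu_e/sno, wosmi) -> created
# cabinet jot(/snodrezi/tojodu_e/cisleflo, nista) -> created
# cabinet quote(/snodrezi/zu) -> tatreflol
# cabinet jot(/fodra, prudriba) -> created
# cabinet quote(/snodrezi/tojodu_e/cisleflo) -> nista
# cabinet quote(/snodrezi/tojodu_e/sno) -> wosmi
# cabinet peekin(/snodrezi) -> [tojodu_e/, vaprapa, zu]
# cabinet peekin(/snodrezi/tojodu_e) -> [cisleflo, gil, sno]
# cabinet crv(/snodrezi/puma) -> ok
# cabinet strike(/ruzest_o) -> ok
# cabinet crv(/snodrezi/smupabri) -> ok
# cabinet jot(/snodrezi/smupabri/flija, pregru) -> created
# cabinet peekin(/snodrezi) -> [puma/, smupabri/, tojodu_e/, vaprapa, zu]


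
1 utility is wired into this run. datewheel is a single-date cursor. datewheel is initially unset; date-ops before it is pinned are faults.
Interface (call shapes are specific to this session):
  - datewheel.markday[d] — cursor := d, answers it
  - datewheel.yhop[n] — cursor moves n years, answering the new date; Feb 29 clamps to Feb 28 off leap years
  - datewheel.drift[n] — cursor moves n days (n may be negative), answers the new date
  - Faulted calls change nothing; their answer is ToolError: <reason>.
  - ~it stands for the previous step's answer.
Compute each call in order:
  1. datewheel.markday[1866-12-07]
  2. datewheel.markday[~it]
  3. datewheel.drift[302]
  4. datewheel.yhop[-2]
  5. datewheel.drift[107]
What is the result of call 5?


Act: datewheel.markday[d→1866-12-07]
Obs: 1866-12-07
Act: datewheel.markday[d→~it]
Obs: 1866-12-07
Act: datewheel.drift[n→302]
Obs: 1867-10-05
Act: datewheel.yhop[n→-2]
Obs: 1865-10-05
Act: datewheel.drift[n→107]
Obs: 1866-01-20

Answer: 1866-01-20


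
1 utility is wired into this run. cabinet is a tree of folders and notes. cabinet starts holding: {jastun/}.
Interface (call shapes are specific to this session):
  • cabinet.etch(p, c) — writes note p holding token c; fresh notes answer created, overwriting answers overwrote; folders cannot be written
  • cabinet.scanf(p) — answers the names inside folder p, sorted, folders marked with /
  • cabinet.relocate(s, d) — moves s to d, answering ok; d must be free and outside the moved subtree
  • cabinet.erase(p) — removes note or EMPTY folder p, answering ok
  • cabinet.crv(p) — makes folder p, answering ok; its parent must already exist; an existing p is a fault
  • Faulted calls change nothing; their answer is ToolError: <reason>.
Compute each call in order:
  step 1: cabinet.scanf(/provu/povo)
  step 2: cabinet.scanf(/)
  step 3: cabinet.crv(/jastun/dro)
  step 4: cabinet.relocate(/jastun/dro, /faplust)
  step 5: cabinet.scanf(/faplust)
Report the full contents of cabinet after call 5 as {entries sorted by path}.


==> cabinet.scanf(p→/provu/povo)
<== ToolError: not found
==> cabinet.scanf(p→/)
<== [jastun/]
==> cabinet.crv(p→/jastun/dro)
<== ok
==> cabinet.relocate(s→/jastun/dro, d→/faplust)
<== ok
==> cabinet.scanf(p→/faplust)
<== []

Answer: {faplust/, jastun/}


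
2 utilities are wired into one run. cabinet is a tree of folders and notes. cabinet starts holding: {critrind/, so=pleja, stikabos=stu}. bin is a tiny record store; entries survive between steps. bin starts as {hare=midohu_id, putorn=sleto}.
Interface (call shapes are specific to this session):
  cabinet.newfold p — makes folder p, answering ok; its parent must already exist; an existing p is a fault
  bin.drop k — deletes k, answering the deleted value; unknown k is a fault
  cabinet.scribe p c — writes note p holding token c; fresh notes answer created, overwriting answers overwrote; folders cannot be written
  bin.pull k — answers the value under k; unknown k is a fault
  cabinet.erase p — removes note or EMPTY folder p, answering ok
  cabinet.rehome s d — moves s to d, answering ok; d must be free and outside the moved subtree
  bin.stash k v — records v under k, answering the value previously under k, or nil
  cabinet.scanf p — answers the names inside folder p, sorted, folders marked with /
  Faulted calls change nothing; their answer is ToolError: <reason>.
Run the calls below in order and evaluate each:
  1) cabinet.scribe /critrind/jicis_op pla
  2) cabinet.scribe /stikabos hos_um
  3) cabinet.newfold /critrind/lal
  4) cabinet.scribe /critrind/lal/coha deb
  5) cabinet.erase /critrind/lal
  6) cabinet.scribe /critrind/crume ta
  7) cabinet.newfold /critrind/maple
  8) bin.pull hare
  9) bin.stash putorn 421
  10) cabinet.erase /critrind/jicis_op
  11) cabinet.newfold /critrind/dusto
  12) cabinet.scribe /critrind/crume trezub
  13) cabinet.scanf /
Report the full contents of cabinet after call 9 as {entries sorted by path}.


Answer: {critrind/, critrind/crume=ta, critrind/jicis_op=pla, critrind/lal/, critrind/lal/coha=deb, critrind/maple/, so=pleja, stikabos=hos_um}

Derivation:
→ cabinet.scribe(p: /critrind/jicis_op, c: pla)
← created
→ cabinet.scribe(p: /stikabos, c: hos_um)
← overwrote
→ cabinet.newfold(p: /critrind/lal)
← ok
→ cabinet.scribe(p: /critrind/lal/coha, c: deb)
← created
→ cabinet.erase(p: /critrind/lal)
← ToolError: not empty
→ cabinet.scribe(p: /critrind/crume, c: ta)
← created
→ cabinet.newfold(p: /critrind/maple)
← ok
→ bin.pull(k: hare)
← midohu_id
→ bin.stash(k: putorn, v: 421)
← sleto
→ cabinet.erase(p: /critrind/jicis_op)
← ok
→ cabinet.newfold(p: /critrind/dusto)
← ok
→ cabinet.scribe(p: /critrind/crume, c: trezub)
← overwrote
→ cabinet.scanf(p: /)
← [critrind/, so, stikabos]


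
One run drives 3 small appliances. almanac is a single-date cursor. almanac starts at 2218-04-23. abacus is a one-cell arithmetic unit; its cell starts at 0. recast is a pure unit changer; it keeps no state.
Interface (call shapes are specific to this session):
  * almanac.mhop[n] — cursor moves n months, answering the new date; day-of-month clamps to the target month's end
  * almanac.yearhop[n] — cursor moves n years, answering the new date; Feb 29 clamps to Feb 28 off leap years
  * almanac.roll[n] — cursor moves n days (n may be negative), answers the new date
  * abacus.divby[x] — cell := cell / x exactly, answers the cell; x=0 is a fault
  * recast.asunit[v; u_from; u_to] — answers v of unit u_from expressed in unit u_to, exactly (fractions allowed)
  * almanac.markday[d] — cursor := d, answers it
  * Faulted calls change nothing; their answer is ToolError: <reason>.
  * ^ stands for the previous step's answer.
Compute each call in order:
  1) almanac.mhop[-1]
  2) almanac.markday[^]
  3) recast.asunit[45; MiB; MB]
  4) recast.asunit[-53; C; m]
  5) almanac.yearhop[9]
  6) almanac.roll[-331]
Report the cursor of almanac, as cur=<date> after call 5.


Calling almanac.mhop passing n: -1, and get 2218-03-23.
Then almanac.markday passing d: ^, and see 2218-03-23.
I use recast.asunit passing v: 45, u_from: MiB, u_to: MB, giving 147456/3125.
I run recast.asunit passing v: -53, u_from: C, u_to: m, and see ToolError: incompatible units.
I use almanac.yearhop passing n: 9, and observe 2227-03-23.
I use almanac.roll passing n: -331, which returns 2226-04-26.

Answer: cur=2227-03-23


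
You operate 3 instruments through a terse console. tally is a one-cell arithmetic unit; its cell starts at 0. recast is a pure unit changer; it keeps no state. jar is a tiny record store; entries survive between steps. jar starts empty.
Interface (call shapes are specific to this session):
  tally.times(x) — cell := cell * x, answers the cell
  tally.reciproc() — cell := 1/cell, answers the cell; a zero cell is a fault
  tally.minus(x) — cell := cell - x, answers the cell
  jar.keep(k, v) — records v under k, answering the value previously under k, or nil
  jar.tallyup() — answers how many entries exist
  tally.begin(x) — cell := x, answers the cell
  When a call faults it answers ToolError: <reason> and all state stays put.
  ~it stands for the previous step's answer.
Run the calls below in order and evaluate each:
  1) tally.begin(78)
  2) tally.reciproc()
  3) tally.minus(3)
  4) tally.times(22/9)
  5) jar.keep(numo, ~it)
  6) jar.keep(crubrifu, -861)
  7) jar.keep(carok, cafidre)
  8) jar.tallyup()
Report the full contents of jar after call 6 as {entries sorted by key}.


Answer: {crubrifu=-861, numo=-2563/351}

Derivation:
-> begin(x: 78)
<- 78
-> reciproc()
<- 1/78
-> minus(x: 3)
<- -233/78
-> times(x: 22/9)
<- -2563/351
-> keep(k: numo, v: ~it)
<- nil
-> keep(k: crubrifu, v: -861)
<- nil
-> keep(k: carok, v: cafidre)
<- nil
-> tallyup()
<- 3
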